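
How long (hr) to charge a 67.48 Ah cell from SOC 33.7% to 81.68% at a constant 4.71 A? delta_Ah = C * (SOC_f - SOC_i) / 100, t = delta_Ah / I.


Step 1: dSOC = 81.68% - 33.7% = 47.98%
Step 2: delta_Ah = 67.48 * 47.98 / 100 = 32.377 Ah
Step 3: t = 32.377 / 4.71 = 6.874 hr

6.874 hr


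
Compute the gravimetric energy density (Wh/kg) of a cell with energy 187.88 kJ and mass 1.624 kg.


Convert: E = 187.88 kJ = 52.189 Wh
ED = E / m = 52.189 / 1.624 = 32.14 Wh/kg

32.14 Wh/kg


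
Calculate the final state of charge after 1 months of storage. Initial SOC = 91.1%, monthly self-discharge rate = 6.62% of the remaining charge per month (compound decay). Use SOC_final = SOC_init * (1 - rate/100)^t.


decay = (1 - 6.62/100)^1 = 0.9338
SOC_final = 91.1 * 0.9338 = 85.07%

85.07%


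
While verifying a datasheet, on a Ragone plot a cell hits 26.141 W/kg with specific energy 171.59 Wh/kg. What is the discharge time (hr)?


t = E / P = 171.59 / 26.141 = 6.564 hr

6.564 hr


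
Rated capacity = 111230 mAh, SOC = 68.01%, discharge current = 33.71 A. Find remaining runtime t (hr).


Convert: C_total = 111230 mAh = 111.23 Ah
Step 1: remaining = SOC/100 * C_total = 68.01/100 * 111.23 = 75.648 Ah
Step 2: t = remaining / I = 75.648 / 33.71 = 2.244 hr

2.244 hr


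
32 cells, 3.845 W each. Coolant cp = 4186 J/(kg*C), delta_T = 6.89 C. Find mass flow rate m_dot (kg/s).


Q_total = 32 * 3.845 = 123.04 W
m_dot = Q_total / (cp * dT) = 123.04 / (4186 * 6.89) = 0.004266 kg/s

0.004266 kg/s


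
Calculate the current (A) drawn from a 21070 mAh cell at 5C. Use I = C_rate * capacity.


Convert: capacity = 21070 mAh = 21.07 Ah
At 5C: I = 5 * 21.07 Ah = 105.35 A

105.35 A


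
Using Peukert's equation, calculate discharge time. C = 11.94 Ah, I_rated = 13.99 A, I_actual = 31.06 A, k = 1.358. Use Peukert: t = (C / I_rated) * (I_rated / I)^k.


Step 1: t_rated = C / I_rated = 11.94 / 13.99 = 0.85347 hr
Step 2: ratio = 13.99 / 31.06 = 0.45042
Step 3: ratio^k = 0.45042^1.358 = 0.33854
Step 4: t = t_rated * ratio^k = 0.85347 * 0.33854 = 0.2889 hr

0.2889 hr


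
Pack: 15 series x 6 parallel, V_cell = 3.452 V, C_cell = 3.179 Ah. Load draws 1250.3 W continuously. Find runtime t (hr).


Step 1: E_pack = Ns * V_cell * Np * C_cell = 15 * 3.452 * 6 * 3.179 = 987.65 Wh
Step 2: t = E_pack / P = 987.65 / 1250.3 = 0.7899 hr

0.7899 hr


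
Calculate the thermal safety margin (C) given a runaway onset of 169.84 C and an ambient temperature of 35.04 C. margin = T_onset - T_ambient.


margin = T_onset - T_ambient = 169.84 - 35.04 = 134.8 C

134.8 C


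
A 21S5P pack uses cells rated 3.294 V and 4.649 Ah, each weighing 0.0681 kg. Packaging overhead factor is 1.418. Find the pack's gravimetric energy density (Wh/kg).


Step 1: V_pack = 21 * 3.294 = 69.174 V
Step 2: C_pack = 5 * 4.649 = 23.245 Ah
Step 3: E_pack = V_pack * C_pack = 69.174 * 23.245 = 1607.9 Wh
Step 4: m_pack = 21 * 5 * 0.0681 * 1.418 = 10.139 kg
Step 5: ED = E_pack / m_pack = 1607.9 / 10.139 = 158.6 Wh/kg

158.6 Wh/kg


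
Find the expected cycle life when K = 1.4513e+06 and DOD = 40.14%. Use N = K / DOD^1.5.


Step 1: DOD^1.5 = 40.14^1.5 = 254.31
Step 2: N = 1.4513e+06 / 254.31 = 5707 cycles

5707 cycles


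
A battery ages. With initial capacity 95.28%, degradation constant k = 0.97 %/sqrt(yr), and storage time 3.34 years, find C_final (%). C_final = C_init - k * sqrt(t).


sqrt(t) = sqrt(3.34) = 1.8276
C_final = 95.28 - 0.97 * 1.8276 = 93.51%

93.51%


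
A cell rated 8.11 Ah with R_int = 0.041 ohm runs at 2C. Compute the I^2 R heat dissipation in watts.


Step 1: I = C_rate * capacity = 2 * 8.11 = 16.22 A
Step 2: Q = I^2 * R = 16.22^2 * 0.041 = 263.09 * 0.041 = 10.79 W

10.79 W


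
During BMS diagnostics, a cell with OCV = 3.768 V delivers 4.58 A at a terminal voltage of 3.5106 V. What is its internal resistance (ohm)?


R = (OCV - V) / I = (3.768 - 3.5106) / 4.58 = 0.05620 ohm

0.05620 ohm


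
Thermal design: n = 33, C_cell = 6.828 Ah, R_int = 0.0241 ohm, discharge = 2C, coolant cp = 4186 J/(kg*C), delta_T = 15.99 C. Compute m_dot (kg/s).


Step 1: I = 2 * 6.828 = 13.656 A
Step 2: Q_cell = I^2 * R = 13.656^2 * 0.0241 = 4.4943 W
Step 3: Q_total = 33 * 4.4943 = 148.31 W
Step 4: m_dot = Q_total / (cp * dT) = 148.31 / (4186 * 15.99) = 0.002216 kg/s

0.002216 kg/s


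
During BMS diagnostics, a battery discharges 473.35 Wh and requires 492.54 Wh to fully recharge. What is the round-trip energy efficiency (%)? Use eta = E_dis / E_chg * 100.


eta_e = E_dis / E_chg * 100 = 473.35 / 492.54 * 100 = 96.10%

96.10%


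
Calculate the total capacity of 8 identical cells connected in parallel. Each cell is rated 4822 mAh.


Convert: C_cell = 4822 mAh = 4.822 Ah
C_total = 8 * 4.822 = 38.576 Ah

38.576 Ah


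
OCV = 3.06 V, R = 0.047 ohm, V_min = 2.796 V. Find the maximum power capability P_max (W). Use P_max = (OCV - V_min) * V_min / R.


P_max = (OCV - V_min) * V_min / R = (3.06 - 2.796) * 2.796 / 0.047 = 0.264 * 2.796 / 0.047 = 15.71 W

15.71 W


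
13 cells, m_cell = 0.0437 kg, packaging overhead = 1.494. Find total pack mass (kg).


m_pack = n * m_cell * overhead = 13 * 0.0437 * 1.494 = 0.8487 kg

0.8487 kg


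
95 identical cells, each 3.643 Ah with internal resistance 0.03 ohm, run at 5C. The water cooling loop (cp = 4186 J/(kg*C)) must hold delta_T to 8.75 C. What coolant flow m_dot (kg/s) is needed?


Step 1: I = 5 * 3.643 = 18.215 A
Step 2: Q_cell = I^2 * R = 18.215^2 * 0.03 = 9.9536 W
Step 3: Q_total = 95 * 9.9536 = 945.59 W
Step 4: m_dot = Q_total / (cp * dT) = 945.59 / (4186 * 8.75) = 0.02582 kg/s

0.02582 kg/s


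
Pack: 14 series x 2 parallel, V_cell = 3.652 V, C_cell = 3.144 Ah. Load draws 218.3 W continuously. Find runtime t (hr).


Step 1: E_pack = Ns * V_cell * Np * C_cell = 14 * 3.652 * 2 * 3.144 = 321.49 Wh
Step 2: t = E_pack / P = 321.49 / 218.3 = 1.473 hr

1.473 hr


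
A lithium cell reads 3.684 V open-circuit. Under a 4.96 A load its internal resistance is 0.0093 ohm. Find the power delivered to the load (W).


Step 1: V_terminal = OCV - I*R = 3.684 - 4.96 * 0.0093 = 3.6379 V
Step 2: P_out = V_terminal * I = 3.6379 * 4.96 = 18.04 W

18.04 W


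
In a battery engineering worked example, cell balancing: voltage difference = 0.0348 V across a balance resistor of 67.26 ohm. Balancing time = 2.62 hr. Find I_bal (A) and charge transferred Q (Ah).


I_bal = dV / R = 0.0348 / 67.26 = 5.1740e-04 A
Q = I_bal * t = 5.1740e-04 * 2.62 = 0.001356 Ah

I=5.1740e-04 A, Q=0.001356 Ah


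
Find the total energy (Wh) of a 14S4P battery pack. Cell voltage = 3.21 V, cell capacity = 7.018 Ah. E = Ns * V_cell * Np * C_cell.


E = Ns * Vcell * Np * Ccell = 14 * 3.21 * 4 * 7.018 = 1262 Wh

1262 Wh


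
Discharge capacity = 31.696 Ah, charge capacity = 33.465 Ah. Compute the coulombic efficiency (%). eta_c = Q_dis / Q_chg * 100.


Coulombic efficiency = 31.696/33.465 * 100% = 94.71%

94.71%


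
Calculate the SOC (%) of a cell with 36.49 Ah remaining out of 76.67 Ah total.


SOC = (remaining / total) * 100 = (36.49 / 76.67) * 100 = 47.59%

47.59%


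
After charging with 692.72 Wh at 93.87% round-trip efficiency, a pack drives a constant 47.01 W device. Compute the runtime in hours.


Step 1: E_discharge = eta/100 * E_charge = 93.87/100 * 692.72 = 650.26 Wh
Step 2: t = E_discharge / P = 650.26 / 47.01 = 13.83 hr

13.83 hr


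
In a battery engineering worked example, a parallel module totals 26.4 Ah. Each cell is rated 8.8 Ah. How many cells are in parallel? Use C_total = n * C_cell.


n = C_total / C_cell = 26.4 / 8.8 = 3

3


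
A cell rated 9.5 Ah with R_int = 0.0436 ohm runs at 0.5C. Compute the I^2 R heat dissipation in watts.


Step 1: I = C_rate * capacity = 0.5 * 9.5 = 4.75 A
Step 2: Q = I^2 * R = 4.75^2 * 0.0436 = 22.563 * 0.0436 = 0.9837 W

0.9837 W


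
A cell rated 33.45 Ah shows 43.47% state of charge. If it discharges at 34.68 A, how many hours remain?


Step 1: remaining = SOC/100 * C_total = 43.47/100 * 33.45 = 14.541 Ah
Step 2: t = remaining / I = 14.541 / 34.68 = 0.4193 hr

0.4193 hr


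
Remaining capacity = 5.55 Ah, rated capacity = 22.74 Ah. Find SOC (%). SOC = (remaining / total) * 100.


SOC = (remaining / total) * 100 = (5.55 / 22.74) * 100 = 24.41%

24.41%


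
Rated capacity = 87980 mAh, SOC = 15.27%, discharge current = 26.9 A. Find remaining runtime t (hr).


Convert: C_total = 87980 mAh = 87.98 Ah
Step 1: remaining = SOC/100 * C_total = 15.27/100 * 87.98 = 13.435 Ah
Step 2: t = remaining / I = 13.435 / 26.9 = 0.4994 hr

0.4994 hr


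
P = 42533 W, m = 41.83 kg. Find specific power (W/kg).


Specific power = 42533 W / 41.83 kg = 1017 W/kg

1017 W/kg


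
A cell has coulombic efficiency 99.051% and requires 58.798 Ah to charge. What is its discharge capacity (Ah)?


Q_dis = eta/100 * Q_chg = 99.051/100 * 58.798 = 58.24 Ah

58.24 Ah


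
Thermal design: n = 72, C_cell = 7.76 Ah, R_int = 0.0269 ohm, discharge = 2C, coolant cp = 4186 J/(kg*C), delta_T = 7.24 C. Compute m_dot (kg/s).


Step 1: I = 2 * 7.76 = 15.52 A
Step 2: Q_cell = I^2 * R = 15.52^2 * 0.0269 = 6.4794 W
Step 3: Q_total = 72 * 6.4794 = 466.52 W
Step 4: m_dot = Q_total / (cp * dT) = 466.52 / (4186 * 7.24) = 0.01539 kg/s

0.01539 kg/s


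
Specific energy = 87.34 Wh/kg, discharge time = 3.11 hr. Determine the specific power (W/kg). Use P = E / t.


Specific power = 87.34 Wh/kg / 3.11 hr = 28.08 W/kg

28.08 W/kg


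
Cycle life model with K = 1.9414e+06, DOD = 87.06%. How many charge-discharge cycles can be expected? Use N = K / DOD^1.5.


Step 1: DOD^1.5 = 87.06^1.5 = 812.32
Step 2: N = 1.9414e+06 / 812.32 = 2390 cycles

2390 cycles


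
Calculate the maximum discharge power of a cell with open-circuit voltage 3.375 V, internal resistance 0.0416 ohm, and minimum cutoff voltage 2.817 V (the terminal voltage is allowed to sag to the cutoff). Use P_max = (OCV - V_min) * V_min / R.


P_max = (OCV - V_min) * V_min / R = (3.375 - 2.817) * 2.817 / 0.0416 = 0.558 * 2.817 / 0.0416 = 37.79 W

37.79 W


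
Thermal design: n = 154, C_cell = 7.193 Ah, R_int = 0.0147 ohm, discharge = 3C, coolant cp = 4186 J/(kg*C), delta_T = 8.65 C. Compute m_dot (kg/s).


Step 1: I = 3 * 7.193 = 21.579 A
Step 2: Q_cell = I^2 * R = 21.579^2 * 0.0147 = 6.8451 W
Step 3: Q_total = 154 * 6.8451 = 1054.1 W
Step 4: m_dot = Q_total / (cp * dT) = 1054.1 / (4186 * 8.65) = 0.02911 kg/s

0.02911 kg/s


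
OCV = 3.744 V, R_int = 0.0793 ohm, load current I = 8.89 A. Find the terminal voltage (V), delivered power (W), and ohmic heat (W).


Step 1: V_terminal = OCV - I*R = 3.744 - 8.89 * 0.0793 = 3.039 V
Step 2: P_out = V_terminal * I = 3.039 * 8.89 = 27.02 W
Step 3: Q = I^2 * R = 8.89^2 * 0.0793 = 6.267 W

V=3.039 V, P=27.02 W, Q=6.267 W


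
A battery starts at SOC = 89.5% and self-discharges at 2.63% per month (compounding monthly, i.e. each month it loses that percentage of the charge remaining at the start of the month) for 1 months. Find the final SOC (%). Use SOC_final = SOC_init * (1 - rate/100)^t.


Monthly retention factor = 1 - 2.63/100 = 0.9737
Over 1 months: factor^1 = 0.9737
SOC_final = 89.5 * 0.9737 = 87.15%

87.15%


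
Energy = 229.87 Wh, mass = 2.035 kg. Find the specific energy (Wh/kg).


ED = E / m = 229.87 / 2.035 = 113.0 Wh/kg

113.0 Wh/kg


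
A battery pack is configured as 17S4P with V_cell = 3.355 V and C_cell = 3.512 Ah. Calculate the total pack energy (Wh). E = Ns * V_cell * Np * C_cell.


E = Ns * Vcell * Np * Ccell = 17 * 3.355 * 4 * 3.512 = 801.2 Wh

801.2 Wh


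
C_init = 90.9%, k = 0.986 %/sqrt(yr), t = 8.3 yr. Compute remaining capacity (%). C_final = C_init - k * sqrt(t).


sqrt(t) = sqrt(8.3) = 2.881
C_final = 90.9 - 0.986 * 2.881 = 88.06%

88.06%


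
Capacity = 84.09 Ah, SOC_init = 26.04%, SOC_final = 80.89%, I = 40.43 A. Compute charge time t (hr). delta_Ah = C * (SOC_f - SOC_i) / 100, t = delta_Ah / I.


Step 1: dSOC = 80.89% - 26.04% = 54.85%
Step 2: delta_Ah = 84.09 * 54.85 / 100 = 46.123 Ah
Step 3: t = 46.123 / 40.43 = 1.141 hr

1.141 hr


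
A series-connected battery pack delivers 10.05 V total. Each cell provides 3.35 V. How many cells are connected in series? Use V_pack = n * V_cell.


n = V_pack / V_cell = 10.05 / 3.35 = 3

3


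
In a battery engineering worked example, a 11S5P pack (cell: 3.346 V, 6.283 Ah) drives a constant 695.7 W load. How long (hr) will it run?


Step 1: E_pack = Ns * V_cell * Np * C_cell = 11 * 3.346 * 5 * 6.283 = 1156.3 Wh
Step 2: t = E_pack / P = 1156.3 / 695.7 = 1.662 hr

1.662 hr


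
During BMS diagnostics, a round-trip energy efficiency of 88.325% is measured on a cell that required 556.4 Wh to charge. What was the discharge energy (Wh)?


E_dis = eta/100 * E_chg = 88.325/100 * 556.4 = 491.4 Wh

491.4 Wh


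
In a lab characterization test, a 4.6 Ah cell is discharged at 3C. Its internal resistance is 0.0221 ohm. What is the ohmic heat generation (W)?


Step 1: I = C_rate * capacity = 3 * 4.6 = 13.8 A
Step 2: Q = I^2 * R = 13.8^2 * 0.0221 = 190.44 * 0.0221 = 4.209 W

4.209 W


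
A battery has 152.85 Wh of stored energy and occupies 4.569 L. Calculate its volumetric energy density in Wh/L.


Volumetric ED = 152.85 Wh / 4.569 L = 33.45 Wh/L

33.45 Wh/L


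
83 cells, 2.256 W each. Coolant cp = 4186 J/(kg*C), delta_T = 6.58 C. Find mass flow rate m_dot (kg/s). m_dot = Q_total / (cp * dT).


Step 1: Total heat Q = 83 * 2.256 W = 187.25 W
Step 2: denom = cp * dT = 4186 * 6.58 = 27544
Step 3: m_dot = 187.25 / 27544 = 0.006798 kg/s

0.006798 kg/s


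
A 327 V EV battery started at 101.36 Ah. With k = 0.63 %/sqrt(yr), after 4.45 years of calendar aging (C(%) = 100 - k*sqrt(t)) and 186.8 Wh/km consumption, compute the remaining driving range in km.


Step 1: capacity retention = 100 - 0.63 * sqrt(4.45) = 100 - 0.63 * 2.1095 = 98.671%
Step 2: C_now = 101.36 * 98.671/100 = 100.01 Ah
Step 3: E_pack = V * C_now = 327 * 100.01 = 32703 Wh
Step 4: range = E_pack / consumption = 32703 / 186.8 = 175.1 km

175.1 km


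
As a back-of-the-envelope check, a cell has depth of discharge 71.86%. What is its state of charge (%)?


SOC = 100 - DOD = 100 - 71.86 = 28.14%

28.14%


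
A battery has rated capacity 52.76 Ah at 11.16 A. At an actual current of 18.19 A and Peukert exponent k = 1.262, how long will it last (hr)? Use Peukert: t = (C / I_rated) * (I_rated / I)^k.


t_rated = C / I_rated = 52.76 / 11.16 = 4.7276 hr
(I_rated/I)^k = (0.61352)^1.262 = 0.53981
t = t_rated * (I_rated/I)^k = 4.7276 * 0.53981 = 2.552 hr

2.552 hr


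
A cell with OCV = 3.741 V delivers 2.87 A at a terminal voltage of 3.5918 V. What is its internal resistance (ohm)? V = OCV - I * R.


R = (OCV - V) / I = (3.741 - 3.5918) / 2.87 = 0.05199 ohm

0.05199 ohm


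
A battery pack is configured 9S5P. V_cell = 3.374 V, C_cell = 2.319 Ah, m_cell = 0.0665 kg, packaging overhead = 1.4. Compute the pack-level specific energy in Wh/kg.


Step 1: V_pack = 9 * 3.374 = 30.366 V
Step 2: C_pack = 5 * 2.319 = 11.595 Ah
Step 3: E_pack = V_pack * C_pack = 30.366 * 11.595 = 352.09 Wh
Step 4: m_pack = 9 * 5 * 0.0665 * 1.4 = 4.1895 kg
Step 5: ED = E_pack / m_pack = 352.09 / 4.1895 = 84.04 Wh/kg

84.04 Wh/kg


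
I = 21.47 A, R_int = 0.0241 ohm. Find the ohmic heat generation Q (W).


I^2 = 460.96
Q = 460.96 * 0.0241 = 11.11 W

11.11 W


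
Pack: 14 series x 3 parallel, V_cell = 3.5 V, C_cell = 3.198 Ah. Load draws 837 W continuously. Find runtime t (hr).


Step 1: E_pack = Ns * V_cell * Np * C_cell = 14 * 3.5 * 3 * 3.198 = 470.11 Wh
Step 2: t = E_pack / P = 470.11 / 837 = 0.5617 hr

0.5617 hr


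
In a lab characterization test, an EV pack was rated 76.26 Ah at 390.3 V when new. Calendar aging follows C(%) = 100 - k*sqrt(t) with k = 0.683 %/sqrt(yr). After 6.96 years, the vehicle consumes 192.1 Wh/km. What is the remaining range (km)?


Step 1: capacity retention = 100 - 0.683 * sqrt(6.96) = 100 - 0.683 * 2.6382 = 98.198%
Step 2: C_now = 76.26 * 98.198/100 = 74.886 Ah
Step 3: E_pack = V * C_now = 390.3 * 74.886 = 29228 Wh
Step 4: range = E_pack / consumption = 29228 / 192.1 = 152.1 km

152.1 km


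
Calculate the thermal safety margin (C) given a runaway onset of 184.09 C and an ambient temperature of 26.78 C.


margin = T_onset - T_ambient = 184.09 - 26.78 = 157.31 C

157.31 C


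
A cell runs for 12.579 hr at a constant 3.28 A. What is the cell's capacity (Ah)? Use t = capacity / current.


C = I * t = 3.28 * 12.579 = 41.26 Ah

41.26 Ah


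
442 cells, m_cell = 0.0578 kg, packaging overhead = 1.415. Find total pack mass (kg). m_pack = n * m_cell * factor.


Cell mass sum = 442 * 0.0578 = 25.548 kg
With overhead 1.415: m_pack = 25.548 * 1.415 = 36.15 kg

36.15 kg


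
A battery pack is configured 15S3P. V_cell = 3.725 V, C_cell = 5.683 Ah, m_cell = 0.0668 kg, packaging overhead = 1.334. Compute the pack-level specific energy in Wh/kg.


Step 1: V_pack = 15 * 3.725 = 55.875 V
Step 2: C_pack = 3 * 5.683 = 17.049 Ah
Step 3: E_pack = V_pack * C_pack = 55.875 * 17.049 = 952.61 Wh
Step 4: m_pack = 15 * 3 * 0.0668 * 1.334 = 4.01 kg
Step 5: ED = E_pack / m_pack = 952.61 / 4.01 = 237.6 Wh/kg

237.6 Wh/kg


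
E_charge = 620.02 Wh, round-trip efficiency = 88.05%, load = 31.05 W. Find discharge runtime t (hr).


Step 1: E_discharge = eta/100 * E_charge = 88.05/100 * 620.02 = 545.93 Wh
Step 2: t = E_discharge / P = 545.93 / 31.05 = 17.58 hr

17.58 hr


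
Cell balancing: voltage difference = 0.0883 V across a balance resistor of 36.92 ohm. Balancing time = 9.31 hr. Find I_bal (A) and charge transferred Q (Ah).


I_bal = dV / R = 0.0883 / 36.92 = 0.0023917 A
Q = I_bal * t = 0.0023917 * 9.31 = 0.02227 Ah

I=0.0023917 A, Q=0.02227 Ah


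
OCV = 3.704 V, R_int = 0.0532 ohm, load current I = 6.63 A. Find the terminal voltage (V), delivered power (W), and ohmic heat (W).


Step 1: V_terminal = OCV - I*R = 3.704 - 6.63 * 0.0532 = 3.3513 V
Step 2: P_out = V_terminal * I = 3.3513 * 6.63 = 22.22 W
Step 3: Q = I^2 * R = 6.63^2 * 0.0532 = 2.339 W

V=3.3513 V, P=22.22 W, Q=2.339 W


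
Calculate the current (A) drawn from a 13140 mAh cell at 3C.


Convert: capacity = 13140 mAh = 13.14 Ah
I = C_rate * capacity = 3 * 13.14 = 39.42 A

39.42 A


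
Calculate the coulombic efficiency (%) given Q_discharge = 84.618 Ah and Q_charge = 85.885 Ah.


Coulombic efficiency = 84.618/85.885 * 100% = 98.52%

98.52%


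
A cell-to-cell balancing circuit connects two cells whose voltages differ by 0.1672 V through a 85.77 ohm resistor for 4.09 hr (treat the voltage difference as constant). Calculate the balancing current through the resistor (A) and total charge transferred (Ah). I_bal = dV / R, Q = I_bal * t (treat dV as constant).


I_bal = dV / R = 0.1672 / 85.77 = 0.0019494 A
Q = I_bal * t = 0.0019494 * 4.09 = 0.007973 Ah

I=0.0019494 A, Q=0.007973 Ah


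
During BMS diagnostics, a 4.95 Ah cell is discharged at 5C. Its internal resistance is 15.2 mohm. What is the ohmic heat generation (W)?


Convert: R = 15.2 mohm = 0.0152 ohm
Step 1: I = C_rate * capacity = 5 * 4.95 = 24.75 A
Step 2: Q = I^2 * R = 24.75^2 * 0.0152 = 612.56 * 0.0152 = 9.311 W

9.311 W


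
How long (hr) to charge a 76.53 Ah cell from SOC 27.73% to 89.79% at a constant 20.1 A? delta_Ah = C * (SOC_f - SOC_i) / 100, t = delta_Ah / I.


delta_Ah = 76.53 * (89.79 - 27.73) / 100 = 47.495 Ah
t = delta_Ah / I = 47.495 / 20.1 = 2.363 hr

2.363 hr


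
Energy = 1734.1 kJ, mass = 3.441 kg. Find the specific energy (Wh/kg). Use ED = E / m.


Convert: E = 1734.1 kJ = 481.69 Wh
ED = E / m = 481.69 / 3.441 = 140.0 Wh/kg

140.0 Wh/kg


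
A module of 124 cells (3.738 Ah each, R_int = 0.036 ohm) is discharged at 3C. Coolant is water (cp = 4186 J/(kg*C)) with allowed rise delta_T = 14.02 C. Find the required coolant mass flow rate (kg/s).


Step 1: I = 3 * 3.738 = 11.214 A
Step 2: Q_cell = I^2 * R = 11.214^2 * 0.036 = 4.5271 W
Step 3: Q_total = 124 * 4.5271 = 561.36 W
Step 4: m_dot = Q_total / (cp * dT) = 561.36 / (4186 * 14.02) = 0.009565 kg/s

0.009565 kg/s


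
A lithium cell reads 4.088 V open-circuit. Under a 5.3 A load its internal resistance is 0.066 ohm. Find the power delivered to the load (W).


Step 1: V_terminal = OCV - I*R = 4.088 - 5.3 * 0.066 = 3.7382 V
Step 2: P_out = V_terminal * I = 3.7382 * 5.3 = 19.81 W

19.81 W


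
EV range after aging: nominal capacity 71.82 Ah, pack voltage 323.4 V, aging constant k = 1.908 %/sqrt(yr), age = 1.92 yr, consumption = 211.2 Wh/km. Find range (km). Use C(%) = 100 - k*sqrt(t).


Step 1: capacity retention = 100 - 1.908 * sqrt(1.92) = 100 - 1.908 * 1.3856 = 97.356%
Step 2: C_now = 71.82 * 97.356/100 = 69.921 Ah
Step 3: E_pack = V * C_now = 323.4 * 69.921 = 22612 Wh
Step 4: range = E_pack / consumption = 22612 / 211.2 = 107.1 km

107.1 km


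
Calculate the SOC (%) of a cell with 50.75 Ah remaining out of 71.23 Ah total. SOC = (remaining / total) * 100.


SOC = (remaining / total) * 100 = (50.75 / 71.23) * 100 = 71.25%

71.25%


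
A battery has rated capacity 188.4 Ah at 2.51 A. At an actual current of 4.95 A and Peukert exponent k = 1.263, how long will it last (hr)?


t_rated = C / I_rated = 188.4 / 2.51 = 75.06 hr
(I_rated/I)^k = (0.50707)^1.263 = 0.42413
t = t_rated * (I_rated/I)^k = 75.06 * 0.42413 = 31.84 hr

31.84 hr


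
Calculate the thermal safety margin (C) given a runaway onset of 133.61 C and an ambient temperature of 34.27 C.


margin = T_onset - T_ambient = 133.61 - 34.27 = 99.34 C

99.34 C


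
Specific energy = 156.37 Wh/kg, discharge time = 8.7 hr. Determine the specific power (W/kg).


P_specific = E / t = 156.37 / 8.7 = 17.97 W/kg

17.97 W/kg


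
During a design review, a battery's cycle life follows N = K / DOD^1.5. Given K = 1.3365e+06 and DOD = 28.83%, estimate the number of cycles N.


Step 1: DOD^1.5 = 28.83^1.5 = 154.8
Step 2: N = 1.3365e+06 / 154.8 = 8634 cycles

8634 cycles


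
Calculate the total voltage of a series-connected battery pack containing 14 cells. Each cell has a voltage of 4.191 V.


Series voltages add: 14 * 4.191 V = 58.674 V

58.674 V


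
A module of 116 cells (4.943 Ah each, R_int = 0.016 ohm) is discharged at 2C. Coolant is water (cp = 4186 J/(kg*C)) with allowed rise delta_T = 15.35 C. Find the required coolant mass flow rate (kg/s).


Step 1: I = 2 * 4.943 = 9.886 A
Step 2: Q_cell = I^2 * R = 9.886^2 * 0.016 = 1.5637 W
Step 3: Q_total = 116 * 1.5637 = 181.39 W
Step 4: m_dot = Q_total / (cp * dT) = 181.39 / (4186 * 15.35) = 0.002823 kg/s

0.002823 kg/s


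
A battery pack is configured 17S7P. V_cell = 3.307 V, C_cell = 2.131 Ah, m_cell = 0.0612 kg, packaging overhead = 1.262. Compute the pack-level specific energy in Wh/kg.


Step 1: V_pack = 17 * 3.307 = 56.219 V
Step 2: C_pack = 7 * 2.131 = 14.917 Ah
Step 3: E_pack = V_pack * C_pack = 56.219 * 14.917 = 838.62 Wh
Step 4: m_pack = 17 * 7 * 0.0612 * 1.262 = 9.1909 kg
Step 5: ED = E_pack / m_pack = 838.62 / 9.1909 = 91.24 Wh/kg

91.24 Wh/kg


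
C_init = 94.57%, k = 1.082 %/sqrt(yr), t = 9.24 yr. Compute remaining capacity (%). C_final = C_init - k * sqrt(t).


Step 1: sqrt(9.24 yr) = 3.0397
Step 2: drop = 1.082 * 3.0397 = 3.289
Step 3: C_final = 94.57 - 3.289 = 91.28%

91.28%


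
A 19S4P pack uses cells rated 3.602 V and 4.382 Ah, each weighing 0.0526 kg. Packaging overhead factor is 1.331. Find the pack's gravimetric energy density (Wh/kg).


Step 1: V_pack = 19 * 3.602 = 68.438 V
Step 2: C_pack = 4 * 4.382 = 17.528 Ah
Step 3: E_pack = V_pack * C_pack = 68.438 * 17.528 = 1199.6 Wh
Step 4: m_pack = 19 * 4 * 0.0526 * 1.331 = 5.3208 kg
Step 5: ED = E_pack / m_pack = 1199.6 / 5.3208 = 225.5 Wh/kg

225.5 Wh/kg


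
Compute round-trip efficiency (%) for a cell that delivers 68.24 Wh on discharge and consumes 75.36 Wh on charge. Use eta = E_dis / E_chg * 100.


eta_e = E_dis / E_chg * 100 = 68.24 / 75.36 * 100 = 90.55%

90.55%


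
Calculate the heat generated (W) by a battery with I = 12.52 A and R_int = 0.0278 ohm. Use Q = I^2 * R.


Q = I^2 * R = 12.52^2 * 0.0278 = 4.358 W

4.358 W


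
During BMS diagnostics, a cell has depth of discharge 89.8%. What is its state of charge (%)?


SOC = 100 - DOD = 100 - 89.8 = 10.2%

10.2%


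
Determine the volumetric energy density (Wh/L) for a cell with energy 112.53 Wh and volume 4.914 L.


Volumetric ED = 112.53 Wh / 4.914 L = 22.90 Wh/L

22.90 Wh/L


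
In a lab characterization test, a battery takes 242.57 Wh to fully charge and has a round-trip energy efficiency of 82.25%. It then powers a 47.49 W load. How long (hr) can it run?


Step 1: E_discharge = eta/100 * E_charge = 82.25/100 * 242.57 = 199.51 Wh
Step 2: t = E_discharge / P = 199.51 / 47.49 = 4.201 hr

4.201 hr


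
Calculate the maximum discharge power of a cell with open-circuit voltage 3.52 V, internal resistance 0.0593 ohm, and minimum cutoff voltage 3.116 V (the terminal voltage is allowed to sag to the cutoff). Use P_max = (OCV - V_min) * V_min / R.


P_max = (OCV - V_min) * V_min / R = (3.52 - 3.116) * 3.116 / 0.0593 = 0.404 * 3.116 / 0.0593 = 21.23 W

21.23 W


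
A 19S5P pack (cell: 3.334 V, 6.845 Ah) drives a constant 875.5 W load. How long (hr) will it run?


Step 1: E_pack = Ns * V_cell * Np * C_cell = 19 * 3.334 * 5 * 6.845 = 2168 Wh
Step 2: t = E_pack / P = 2168 / 875.5 = 2.476 hr

2.476 hr


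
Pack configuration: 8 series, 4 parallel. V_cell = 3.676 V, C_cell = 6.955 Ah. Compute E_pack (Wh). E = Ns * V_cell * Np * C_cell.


E = Ns * Vcell * Np * Ccell = 8 * 3.676 * 4 * 6.955 = 818.1 Wh

818.1 Wh


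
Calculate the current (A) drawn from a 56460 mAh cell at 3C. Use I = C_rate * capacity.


Convert: capacity = 56460 mAh = 56.46 Ah
I = C_rate * capacity = 3 * 56.46 = 169.38 A

169.38 A


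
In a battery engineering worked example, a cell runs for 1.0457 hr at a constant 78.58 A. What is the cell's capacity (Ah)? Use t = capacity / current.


C = I * t = 78.58 * 1.0457 = 82.17 Ah

82.17 Ah


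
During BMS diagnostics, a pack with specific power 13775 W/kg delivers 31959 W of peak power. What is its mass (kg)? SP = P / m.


m = P / SP = 31959 / 13775 = 2.320 kg

2.320 kg


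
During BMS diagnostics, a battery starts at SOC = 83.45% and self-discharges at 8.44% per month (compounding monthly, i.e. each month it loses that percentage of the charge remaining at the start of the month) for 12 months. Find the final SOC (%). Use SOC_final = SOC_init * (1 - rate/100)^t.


Monthly retention factor = 1 - 8.44/100 = 0.9156
Over 12 months: factor^12 = 0.34711
SOC_final = 83.45 * 0.34711 = 28.97%

28.97%


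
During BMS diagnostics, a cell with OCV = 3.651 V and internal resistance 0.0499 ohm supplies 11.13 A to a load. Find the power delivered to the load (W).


Step 1: V_terminal = OCV - I*R = 3.651 - 11.13 * 0.0499 = 3.0956 V
Step 2: P_out = V_terminal * I = 3.0956 * 11.13 = 34.45 W

34.45 W


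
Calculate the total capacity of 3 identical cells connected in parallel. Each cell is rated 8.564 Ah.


C_total = 3 * 8.564 = 25.692 Ah

25.692 Ah


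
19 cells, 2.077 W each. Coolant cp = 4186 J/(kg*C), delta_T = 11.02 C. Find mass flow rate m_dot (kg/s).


Step 1: Total heat Q = 19 * 2.077 W = 39.463 W
Step 2: denom = cp * dT = 4186 * 11.02 = 46130
Step 3: m_dot = 39.463 / 46130 = 8.555e-04 kg/s

8.555e-04 kg/s


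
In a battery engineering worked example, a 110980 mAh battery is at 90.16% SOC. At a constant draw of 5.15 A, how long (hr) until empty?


Convert: C_total = 110980 mAh = 110.98 Ah
Step 1: remaining = SOC/100 * C_total = 90.16/100 * 110.98 = 100.06 Ah
Step 2: t = remaining / I = 100.06 / 5.15 = 19.43 hr

19.43 hr


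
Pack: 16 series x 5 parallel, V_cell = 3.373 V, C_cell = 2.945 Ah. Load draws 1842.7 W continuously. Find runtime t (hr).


Step 1: E_pack = Ns * V_cell * Np * C_cell = 16 * 3.373 * 5 * 2.945 = 794.68 Wh
Step 2: t = E_pack / P = 794.68 / 1842.7 = 0.4313 hr

0.4313 hr


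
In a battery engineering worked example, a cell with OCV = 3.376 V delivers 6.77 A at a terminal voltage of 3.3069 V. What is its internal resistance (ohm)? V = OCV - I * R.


R = (OCV - V) / I = (3.376 - 3.3069) / 6.77 = 0.01021 ohm

0.01021 ohm


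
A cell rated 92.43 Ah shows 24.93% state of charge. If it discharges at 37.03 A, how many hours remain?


Step 1: remaining = SOC/100 * C_total = 24.93/100 * 92.43 = 23.043 Ah
Step 2: t = remaining / I = 23.043 / 37.03 = 0.6223 hr

0.6223 hr


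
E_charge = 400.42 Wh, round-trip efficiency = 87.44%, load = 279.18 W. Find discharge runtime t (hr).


Step 1: E_discharge = eta/100 * E_charge = 87.44/100 * 400.42 = 350.13 Wh
Step 2: t = E_discharge / P = 350.13 / 279.18 = 1.254 hr

1.254 hr


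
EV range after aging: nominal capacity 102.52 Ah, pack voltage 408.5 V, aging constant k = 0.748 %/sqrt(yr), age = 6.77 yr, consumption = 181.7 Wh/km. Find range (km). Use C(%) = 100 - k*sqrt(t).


Step 1: capacity retention = 100 - 0.748 * sqrt(6.77) = 100 - 0.748 * 2.6019 = 98.054%
Step 2: C_now = 102.52 * 98.054/100 = 100.52 Ah
Step 3: E_pack = V * C_now = 408.5 * 100.52 = 41062 Wh
Step 4: range = E_pack / consumption = 41062 / 181.7 = 226.0 km

226.0 km


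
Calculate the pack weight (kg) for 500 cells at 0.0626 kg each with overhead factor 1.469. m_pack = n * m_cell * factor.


m_pack = n * m_cell * overhead = 500 * 0.0626 * 1.469 = 45.98 kg

45.98 kg


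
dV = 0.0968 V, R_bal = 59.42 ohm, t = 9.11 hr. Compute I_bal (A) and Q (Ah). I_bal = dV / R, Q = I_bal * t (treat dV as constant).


First, Ohm's law: I_bal = 0.0968 V / 59.42 ohm = 0.0016291 A
Then Q = I * t = 0.0016291 A * 9.11 hr = 0.01484 Ah

I=0.0016291 A, Q=0.01484 Ah


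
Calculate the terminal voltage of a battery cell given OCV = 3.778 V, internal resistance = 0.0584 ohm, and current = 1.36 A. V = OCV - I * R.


V = OCV - I*R = 3.778 - 1.36 * 0.0584 = 3.699 V

3.699 V


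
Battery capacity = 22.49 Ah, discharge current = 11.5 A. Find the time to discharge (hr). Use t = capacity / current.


t = capacity / current = 22.49 / 11.5 = 1.956 hr

1.956 hr


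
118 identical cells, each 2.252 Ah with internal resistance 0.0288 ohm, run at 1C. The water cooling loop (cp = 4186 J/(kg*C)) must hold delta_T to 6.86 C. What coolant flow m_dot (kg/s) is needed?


Step 1: I = 1 * 2.252 = 2.252 A
Step 2: Q_cell = I^2 * R = 2.252^2 * 0.0288 = 0.14606 W
Step 3: Q_total = 118 * 0.14606 = 17.235 W
Step 4: m_dot = Q_total / (cp * dT) = 17.235 / (4186 * 6.86) = 6.002e-04 kg/s

6.002e-04 kg/s


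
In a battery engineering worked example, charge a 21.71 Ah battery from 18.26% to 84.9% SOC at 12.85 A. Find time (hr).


delta_Ah = 21.71 * (84.9 - 18.26) / 100 = 14.468 Ah
t = delta_Ah / I = 14.468 / 12.85 = 1.126 hr

1.126 hr


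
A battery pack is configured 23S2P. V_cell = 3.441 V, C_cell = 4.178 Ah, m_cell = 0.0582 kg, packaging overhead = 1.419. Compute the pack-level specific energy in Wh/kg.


Step 1: V_pack = 23 * 3.441 = 79.143 V
Step 2: C_pack = 2 * 4.178 = 8.356 Ah
Step 3: E_pack = V_pack * C_pack = 79.143 * 8.356 = 661.32 Wh
Step 4: m_pack = 23 * 2 * 0.0582 * 1.419 = 3.7989 kg
Step 5: ED = E_pack / m_pack = 661.32 / 3.7989 = 174.1 Wh/kg

174.1 Wh/kg


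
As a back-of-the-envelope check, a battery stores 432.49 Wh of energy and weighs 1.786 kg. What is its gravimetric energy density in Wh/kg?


Specific energy = 432.49 Wh / 1.786 kg = 242.2 Wh/kg

242.2 Wh/kg


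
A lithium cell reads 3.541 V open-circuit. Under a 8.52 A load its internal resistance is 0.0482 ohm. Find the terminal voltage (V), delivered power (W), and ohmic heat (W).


Step 1: V_terminal = OCV - I*R = 3.541 - 8.52 * 0.0482 = 3.1303 V
Step 2: P_out = V_terminal * I = 3.1303 * 8.52 = 26.67 W
Step 3: Q = I^2 * R = 8.52^2 * 0.0482 = 3.499 W

V=3.1303 V, P=26.67 W, Q=3.499 W


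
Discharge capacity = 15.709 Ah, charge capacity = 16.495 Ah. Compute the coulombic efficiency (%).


eta_c = Q_dis / Q_chg * 100 = 15.709 / 16.495 * 100 = 95.23%

95.23%


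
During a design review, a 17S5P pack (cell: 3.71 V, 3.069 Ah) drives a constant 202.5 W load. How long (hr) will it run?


Step 1: E_pack = Ns * V_cell * Np * C_cell = 17 * 3.71 * 5 * 3.069 = 967.81 Wh
Step 2: t = E_pack / P = 967.81 / 202.5 = 4.779 hr

4.779 hr


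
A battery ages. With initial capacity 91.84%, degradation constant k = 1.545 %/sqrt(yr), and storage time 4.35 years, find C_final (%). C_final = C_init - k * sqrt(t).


Step 1: sqrt(4.35 yr) = 2.0857
Step 2: drop = 1.545 * 2.0857 = 3.2224
Step 3: C_final = 91.84 - 3.2224 = 88.62%

88.62%


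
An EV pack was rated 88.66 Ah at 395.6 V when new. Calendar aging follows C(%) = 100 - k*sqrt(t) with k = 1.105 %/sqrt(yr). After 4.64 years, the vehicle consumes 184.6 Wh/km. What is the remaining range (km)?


Step 1: capacity retention = 100 - 1.105 * sqrt(4.64) = 100 - 1.105 * 2.1541 = 97.62%
Step 2: C_now = 88.66 * 97.62/100 = 86.55 Ah
Step 3: E_pack = V * C_now = 395.6 * 86.55 = 34239 Wh
Step 4: range = E_pack / consumption = 34239 / 184.6 = 185.5 km

185.5 km


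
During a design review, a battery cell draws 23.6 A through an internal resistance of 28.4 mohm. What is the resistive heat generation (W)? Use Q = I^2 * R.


Convert: R = 28.4 mohm = 0.0284 ohm
I^2 = 556.96
Q = 556.96 * 0.0284 = 15.82 W

15.82 W


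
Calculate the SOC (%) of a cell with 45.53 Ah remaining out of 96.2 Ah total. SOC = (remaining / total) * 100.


SOC = (remaining / total) * 100 = (45.53 / 96.2) * 100 = 47.33%

47.33%


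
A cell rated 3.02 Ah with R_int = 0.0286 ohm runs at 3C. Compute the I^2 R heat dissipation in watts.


Step 1: I = C_rate * capacity = 3 * 3.02 = 9.06 A
Step 2: Q = I^2 * R = 9.06^2 * 0.0286 = 82.084 * 0.0286 = 2.348 W

2.348 W


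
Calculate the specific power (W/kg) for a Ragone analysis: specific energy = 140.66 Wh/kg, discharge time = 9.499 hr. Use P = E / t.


P_specific = E / t = 140.66 / 9.499 = 14.81 W/kg

14.81 W/kg


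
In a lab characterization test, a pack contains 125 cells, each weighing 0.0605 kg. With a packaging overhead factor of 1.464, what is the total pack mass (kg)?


m_pack = n * m_cell * overhead = 125 * 0.0605 * 1.464 = 11.07 kg

11.07 kg


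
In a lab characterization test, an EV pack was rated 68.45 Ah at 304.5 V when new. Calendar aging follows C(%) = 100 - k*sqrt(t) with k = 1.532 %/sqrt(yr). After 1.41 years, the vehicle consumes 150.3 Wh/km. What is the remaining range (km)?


Step 1: capacity retention = 100 - 1.532 * sqrt(1.41) = 100 - 1.532 * 1.1874 = 98.181%
Step 2: C_now = 68.45 * 98.181/100 = 67.205 Ah
Step 3: E_pack = V * C_now = 304.5 * 67.205 = 20464 Wh
Step 4: range = E_pack / consumption = 20464 / 150.3 = 136.2 km

136.2 km


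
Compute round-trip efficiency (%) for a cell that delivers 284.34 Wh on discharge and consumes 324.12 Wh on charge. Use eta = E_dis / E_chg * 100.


eta_e = E_dis / E_chg * 100 = 284.34 / 324.12 * 100 = 87.73%

87.73%


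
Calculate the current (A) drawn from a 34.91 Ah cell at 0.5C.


At 0.5C: I = 0.5 * 34.91 Ah = 17.455 A

17.455 A


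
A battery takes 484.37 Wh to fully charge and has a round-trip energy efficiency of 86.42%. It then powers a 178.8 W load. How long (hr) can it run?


Step 1: E_discharge = eta/100 * E_charge = 86.42/100 * 484.37 = 418.59 Wh
Step 2: t = E_discharge / P = 418.59 / 178.8 = 2.341 hr

2.341 hr


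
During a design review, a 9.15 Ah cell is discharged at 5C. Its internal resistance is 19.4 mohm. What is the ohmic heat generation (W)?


Convert: R = 19.4 mohm = 0.0194 ohm
Step 1: I = C_rate * capacity = 5 * 9.15 = 45.75 A
Step 2: Q = I^2 * R = 45.75^2 * 0.0194 = 2093.1 * 0.0194 = 40.61 W

40.61 W


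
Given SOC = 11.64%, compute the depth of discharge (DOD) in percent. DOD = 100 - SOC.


Complement of SOC: DOD = 100% - 11.64% = 88.36%

88.36%


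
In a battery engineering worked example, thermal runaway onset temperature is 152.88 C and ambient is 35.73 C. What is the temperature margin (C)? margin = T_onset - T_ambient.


margin = T_onset - T_ambient = 152.88 - 35.73 = 117.15 C

117.15 C


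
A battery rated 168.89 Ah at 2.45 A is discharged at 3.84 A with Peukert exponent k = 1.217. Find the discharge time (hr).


Step 1: t_rated = C / I_rated = 168.89 / 2.45 = 68.935 hr
Step 2: ratio = 2.45 / 3.84 = 0.63802
Step 3: ratio^k = 0.63802^1.217 = 0.57874
Step 4: t = t_rated * ratio^k = 68.935 * 0.57874 = 39.90 hr

39.90 hr


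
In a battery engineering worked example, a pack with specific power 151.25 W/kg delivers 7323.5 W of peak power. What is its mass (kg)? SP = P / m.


m = P / SP = 7323.5 / 151.25 = 48.42 kg

48.42 kg


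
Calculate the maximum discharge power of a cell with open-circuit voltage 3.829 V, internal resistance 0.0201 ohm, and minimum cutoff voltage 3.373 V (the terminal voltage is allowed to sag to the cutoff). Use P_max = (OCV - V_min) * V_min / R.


dV = OCV - V_min = 0.456 V (so I_max = dV / R)
P_max = dV * V_min / R = 0.456 * 3.373 / 0.0201 = 76.52 W

76.52 W


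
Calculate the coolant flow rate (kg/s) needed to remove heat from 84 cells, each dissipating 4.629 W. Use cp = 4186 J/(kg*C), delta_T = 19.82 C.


Step 1: Total heat Q = 84 * 4.629 W = 388.84 W
Step 2: denom = cp * dT = 4186 * 19.82 = 82967
Step 3: m_dot = 388.84 / 82967 = 0.004687 kg/s

0.004687 kg/s


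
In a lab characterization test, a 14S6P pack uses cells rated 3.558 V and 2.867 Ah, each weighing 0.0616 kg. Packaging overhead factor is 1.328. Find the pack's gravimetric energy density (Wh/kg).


Step 1: V_pack = 14 * 3.558 = 49.812 V
Step 2: C_pack = 6 * 2.867 = 17.202 Ah
Step 3: E_pack = V_pack * C_pack = 49.812 * 17.202 = 856.87 Wh
Step 4: m_pack = 14 * 6 * 0.0616 * 1.328 = 6.8716 kg
Step 5: ED = E_pack / m_pack = 856.87 / 6.8716 = 124.7 Wh/kg

124.7 Wh/kg


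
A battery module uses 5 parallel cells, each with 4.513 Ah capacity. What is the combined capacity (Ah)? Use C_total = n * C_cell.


C_total = 5 * 4.513 = 22.565 Ah

22.565 Ah


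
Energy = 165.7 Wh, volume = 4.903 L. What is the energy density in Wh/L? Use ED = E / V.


Volumetric ED = 165.7 Wh / 4.903 L = 33.80 Wh/L

33.80 Wh/L


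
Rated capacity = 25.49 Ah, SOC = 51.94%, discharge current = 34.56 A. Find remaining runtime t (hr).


Step 1: remaining = SOC/100 * C_total = 51.94/100 * 25.49 = 13.24 Ah
Step 2: t = remaining / I = 13.24 / 34.56 = 0.3831 hr

0.3831 hr


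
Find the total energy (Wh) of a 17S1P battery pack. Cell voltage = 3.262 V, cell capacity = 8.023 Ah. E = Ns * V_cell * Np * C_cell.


E = Ns * Vcell * Np * Ccell = 17 * 3.262 * 1 * 8.023 = 444.9 Wh

444.9 Wh


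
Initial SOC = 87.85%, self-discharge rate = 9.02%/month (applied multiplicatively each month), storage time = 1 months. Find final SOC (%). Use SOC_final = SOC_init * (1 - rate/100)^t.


Monthly retention factor = 1 - 9.02/100 = 0.9098
Over 1 months: factor^1 = 0.9098
SOC_final = 87.85 * 0.9098 = 79.93%

79.93%


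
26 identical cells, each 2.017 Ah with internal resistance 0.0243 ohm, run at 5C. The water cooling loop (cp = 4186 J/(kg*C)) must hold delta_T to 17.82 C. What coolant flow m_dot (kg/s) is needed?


Step 1: I = 5 * 2.017 = 10.085 A
Step 2: Q_cell = I^2 * R = 10.085^2 * 0.0243 = 2.4715 W
Step 3: Q_total = 26 * 2.4715 = 64.259 W
Step 4: m_dot = Q_total / (cp * dT) = 64.259 / (4186 * 17.82) = 8.614e-04 kg/s

8.614e-04 kg/s


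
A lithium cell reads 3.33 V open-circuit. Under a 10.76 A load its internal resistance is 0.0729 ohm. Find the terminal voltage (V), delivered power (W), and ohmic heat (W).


Step 1: V_terminal = OCV - I*R = 3.33 - 10.76 * 0.0729 = 2.5456 V
Step 2: P_out = V_terminal * I = 2.5456 * 10.76 = 27.39 W
Step 3: Q = I^2 * R = 10.76^2 * 0.0729 = 8.440 W

V=2.5456 V, P=27.39 W, Q=8.440 W


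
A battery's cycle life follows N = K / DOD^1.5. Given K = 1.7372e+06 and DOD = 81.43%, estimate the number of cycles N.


DOD^1.5 = 734.81
N = K / DOD^1.5 = 1.7372e+06 / 734.81 = 2364

2364 cycles
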